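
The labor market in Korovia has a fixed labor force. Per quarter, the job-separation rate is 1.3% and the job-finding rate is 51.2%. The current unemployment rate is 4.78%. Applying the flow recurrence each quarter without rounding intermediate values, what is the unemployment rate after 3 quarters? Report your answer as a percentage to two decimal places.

Unemployment rate after three quarters ≈ 2.72%.

With a fixed labor force, u_{t+1} = u_t + s·(1−u_t) − f·u_t = u_t·(1−s−f) + s.
Here 1−s−f = 0.475 and s = 0.013.
u_1 = 0.047800 × 0.475 + 0.013 = 0.035705.
u_2 = 0.035705 × 0.475 + 0.013 = 0.029960.
u_3 = 0.029960 × 0.475 + 0.013 = 0.027231.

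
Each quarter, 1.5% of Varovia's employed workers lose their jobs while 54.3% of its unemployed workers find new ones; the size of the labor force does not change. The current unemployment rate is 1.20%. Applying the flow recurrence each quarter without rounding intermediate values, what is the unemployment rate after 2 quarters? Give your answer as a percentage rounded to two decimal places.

With a fixed labor force, u_{t+1} = u_t + s·(1−u_t) − f·u_t = u_t·(1−s−f) + s.
Here 1−s−f = 0.442 and s = 0.015.
u_1 = 0.012000 × 0.442 + 0.015 = 0.020304.
u_2 = 0.020304 × 0.442 + 0.015 = 0.023974.

Unemployment rate after two quarters ≈ 2.40%.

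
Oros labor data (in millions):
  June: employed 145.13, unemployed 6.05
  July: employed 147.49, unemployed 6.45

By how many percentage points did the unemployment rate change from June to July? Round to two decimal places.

June: labor force = 145.13 + 6.05 = 151.18; u = 6.05/151.18 = 4.00%.
July: labor force = 147.49 + 6.45 = 153.94; u = 6.45/153.94 = 4.19%.
Change = 4.19% − 4.00% = +0.19 pp.

The unemployment rate changed by +0.19 percentage points.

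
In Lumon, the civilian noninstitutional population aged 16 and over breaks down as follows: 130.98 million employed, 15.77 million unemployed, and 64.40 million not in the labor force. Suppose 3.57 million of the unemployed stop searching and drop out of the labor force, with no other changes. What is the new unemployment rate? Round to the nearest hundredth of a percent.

New unemployment rate ≈ 8.52%.

Initially, labor force = 130.98 + 15.77 = 146.75 million, so u = 15.77/146.75 = 10.75%.
After the change, unemployed and labor force both fall by 3.57 → E = 130.98, U = 12.20, labor force = 143.18 million.
New unemployment rate = 12.20 / 143.18 = 8.52%.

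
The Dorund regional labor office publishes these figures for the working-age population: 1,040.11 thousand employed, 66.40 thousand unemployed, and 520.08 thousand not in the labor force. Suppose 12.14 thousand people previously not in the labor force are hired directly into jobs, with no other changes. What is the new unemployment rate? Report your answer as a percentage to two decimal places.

New unemployment rate ≈ 5.94%.

Initially, labor force = 1,040.11 + 66.40 = 1,106.51 thousand, so u = 66.40/1,106.51 = 6.00%.
After the change, employed and labor force both rise by 12.14; unemployed unchanged → E = 1,052.25, U = 66.40, labor force = 1,118.65 thousand.
New unemployment rate = 66.40 / 1,118.65 = 5.94%.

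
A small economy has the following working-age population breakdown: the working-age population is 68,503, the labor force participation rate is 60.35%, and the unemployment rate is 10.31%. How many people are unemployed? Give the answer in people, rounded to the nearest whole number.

Labor force = 0.6035 × 68,503 = 41,342.
Unemployed = 0.1031 × 41,342 ≈ 4,262.

About 4,262 are unemployed.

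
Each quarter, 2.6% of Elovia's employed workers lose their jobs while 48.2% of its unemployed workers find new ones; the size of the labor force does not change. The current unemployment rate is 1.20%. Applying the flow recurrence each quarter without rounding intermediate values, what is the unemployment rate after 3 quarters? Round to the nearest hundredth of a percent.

With a fixed labor force, u_{t+1} = u_t + s·(1−u_t) − f·u_t = u_t·(1−s−f) + s.
Here 1−s−f = 0.492 and s = 0.026.
u_1 = 0.012000 × 0.492 + 0.026 = 0.031904.
u_2 = 0.031904 × 0.492 + 0.026 = 0.041697.
u_3 = 0.041697 × 0.492 + 0.026 = 0.046515.

Unemployment rate after three quarters ≈ 4.65%.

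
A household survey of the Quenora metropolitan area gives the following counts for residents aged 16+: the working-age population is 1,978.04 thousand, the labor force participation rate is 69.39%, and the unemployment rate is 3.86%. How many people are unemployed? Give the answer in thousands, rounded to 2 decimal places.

About 52.98 thousand are unemployed.

Labor force = 0.6939 × 1,978.04 = 1,372.56 thousand.
Unemployed = 0.0386 × 1,372.56 ≈ 52.98 thousand.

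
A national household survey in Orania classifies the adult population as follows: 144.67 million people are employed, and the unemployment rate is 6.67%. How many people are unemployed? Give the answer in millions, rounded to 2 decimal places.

About 10.34 million are unemployed.

Let U be the number unemployed. The labor force is E + U, and U/(E+U) = 0.0667.
So U = 0.0667 × 144.67 / (1 − 0.0667) = 9.6495 / 0.9333 ≈ 10.34 million.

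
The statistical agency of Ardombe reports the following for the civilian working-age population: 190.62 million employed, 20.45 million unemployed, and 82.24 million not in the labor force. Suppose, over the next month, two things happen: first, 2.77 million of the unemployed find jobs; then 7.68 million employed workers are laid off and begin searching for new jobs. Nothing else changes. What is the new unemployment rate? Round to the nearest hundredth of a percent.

Initially, labor force = 190.62 + 20.45 = 211.07 million, so u = 20.45/211.07 = 9.69%.
After the first change, unemployed falls and employed rises by 2.77; labor force unchanged → E = 193.39, U = 17.68, labor force = 211.07 million.
After the second change, employed falls and unemployed rises by 7.68; labor force unchanged → E = 185.71, U = 25.36, labor force = 211.07 million.
New unemployment rate = 25.36 / 211.07 = 12.01%.

New unemployment rate ≈ 12.01%.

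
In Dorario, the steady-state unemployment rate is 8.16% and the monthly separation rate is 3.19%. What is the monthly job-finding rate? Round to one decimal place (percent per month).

From u* = s/(s+f): f = s·(1−u)/u.
f = 3.19 × (1 − 0.0816) / 0.0816 = 2.9297 / 0.0816 ≈ 35.9% per month.

Job-finding rate ≈ 35.9% per month.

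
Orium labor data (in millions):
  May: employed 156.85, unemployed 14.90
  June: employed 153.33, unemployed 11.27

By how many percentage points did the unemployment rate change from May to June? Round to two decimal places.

May: labor force = 156.85 + 14.90 = 171.75; u = 14.90/171.75 = 8.68%.
June: labor force = 153.33 + 11.27 = 164.60; u = 11.27/164.60 = 6.85%.
Change = 6.85% − 8.68% = −1.83 pp.

The unemployment rate changed by −1.83 percentage points.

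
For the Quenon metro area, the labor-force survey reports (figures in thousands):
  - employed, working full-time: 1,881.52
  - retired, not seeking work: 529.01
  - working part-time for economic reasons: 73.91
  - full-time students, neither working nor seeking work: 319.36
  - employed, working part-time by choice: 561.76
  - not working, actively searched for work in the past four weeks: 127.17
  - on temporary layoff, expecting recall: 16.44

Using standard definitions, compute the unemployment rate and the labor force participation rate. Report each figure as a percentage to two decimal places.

Employed = 1,881.52 + 73.91 + 561.76 = 2,517.19 thousand (anyone who worked, including part-time for economic reasons, counts as employed).
Unemployed = 127.17 + 16.44 = 143.61 thousand (jobless and actively searching, or on temporary layoff).
Labor force = 2,517.19 + 143.61 = 2,660.80 thousand.
Not in labor force = 529.01 + 319.36 = 848.37 thousand (those not working and not actively searching are outside the labor force).
Civilian working-age population = 2,660.80 + 848.37 = 3,509.17 thousand.
Unemployment rate = 143.61 / 2,660.80 = 5.40%.
Labor force participation rate = 2,660.80 / 3,509.17 = 75.82%.

Unemployment rate ≈ 5.40%; labor force participation rate ≈ 75.82%.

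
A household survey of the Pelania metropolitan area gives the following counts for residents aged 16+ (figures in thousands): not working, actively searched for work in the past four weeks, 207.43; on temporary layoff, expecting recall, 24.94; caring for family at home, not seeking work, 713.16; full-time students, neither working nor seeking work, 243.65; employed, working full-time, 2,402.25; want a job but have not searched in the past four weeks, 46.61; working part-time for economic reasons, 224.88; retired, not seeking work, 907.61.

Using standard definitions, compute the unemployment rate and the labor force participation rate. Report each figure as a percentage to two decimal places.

Employed = 2,402.25 + 224.88 = 2,627.13 thousand (anyone who worked, including part-time for economic reasons, counts as employed).
Unemployed = 207.43 + 24.94 = 232.37 thousand (jobless and actively searching, or on temporary layoff).
Labor force = 2,627.13 + 232.37 = 2,859.50 thousand.
Not in labor force = 713.16 + 243.65 + 46.61 + 907.61 = 1,911.03 thousand (those not working and not actively searching are outside the labor force — including those who want a job but have given up searching).
Civilian working-age population = 2,859.50 + 1,911.03 = 4,770.53 thousand.
Unemployment rate = 232.37 / 2,859.50 = 8.13%.
Labor force participation rate = 2,859.50 / 4,770.53 = 59.94%.

Unemployment rate ≈ 8.13%; labor force participation rate ≈ 59.94%.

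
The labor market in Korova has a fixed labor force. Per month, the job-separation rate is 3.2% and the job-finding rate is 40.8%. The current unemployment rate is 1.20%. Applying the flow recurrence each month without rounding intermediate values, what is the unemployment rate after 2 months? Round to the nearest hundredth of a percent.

With a fixed labor force, u_{t+1} = u_t + s·(1−u_t) − f·u_t = u_t·(1−s−f) + s.
Here 1−s−f = 0.560 and s = 0.032.
u_1 = 0.012000 × 0.560 + 0.032 = 0.038720.
u_2 = 0.038720 × 0.560 + 0.032 = 0.053683.

Unemployment rate after two months ≈ 5.37%.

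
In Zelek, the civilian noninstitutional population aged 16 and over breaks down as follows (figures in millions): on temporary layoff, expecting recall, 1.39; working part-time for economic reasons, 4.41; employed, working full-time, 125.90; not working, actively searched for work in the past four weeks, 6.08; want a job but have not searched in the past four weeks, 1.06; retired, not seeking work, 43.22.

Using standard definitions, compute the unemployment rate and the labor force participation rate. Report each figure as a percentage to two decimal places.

Unemployment rate ≈ 5.42%; labor force participation rate ≈ 75.68%.

Employed = 4.41 + 125.90 = 130.31 million (anyone who worked, including part-time for economic reasons, counts as employed).
Unemployed = 1.39 + 6.08 = 7.47 million (jobless and actively searching, or on temporary layoff).
Labor force = 130.31 + 7.47 = 137.78 million.
Not in labor force = 1.06 + 43.22 = 44.28 million (those not working and not actively searching are outside the labor force — including those who want a job but have given up searching).
Civilian working-age population = 137.78 + 44.28 = 182.06 million.
Unemployment rate = 7.47 / 137.78 = 5.42%.
Labor force participation rate = 137.78 / 182.06 = 75.68%.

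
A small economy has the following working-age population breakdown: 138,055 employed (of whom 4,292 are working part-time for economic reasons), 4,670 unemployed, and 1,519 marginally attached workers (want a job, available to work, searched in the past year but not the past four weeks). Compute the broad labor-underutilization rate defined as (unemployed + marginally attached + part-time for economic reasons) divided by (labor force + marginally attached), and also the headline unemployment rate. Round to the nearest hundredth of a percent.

Broad underutilization rate ≈ 7.27%; headline unemployment rate ≈ 3.27%.

Labor force = 138,055 + 4,670 = 142,725.
Numerator = 4,670 + 1,519 + 4,292 = 10,481.
Denominator = 142,725 + 1,519 = 144,244.
Broad rate = 10,481 / 144,244 = 7.27%.
Headline unemployment rate = 4,670 / 142,725 = 3.27%.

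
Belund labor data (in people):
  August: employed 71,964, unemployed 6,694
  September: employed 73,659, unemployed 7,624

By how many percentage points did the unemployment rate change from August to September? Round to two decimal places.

The unemployment rate changed by +0.87 percentage points.

August: labor force = 71,964 + 6,694 = 78,658; u = 6,694/78,658 = 8.51%.
September: labor force = 73,659 + 7,624 = 81,283; u = 7,624/81,283 = 9.38%.
Change = 9.38% − 8.51% = +0.87 pp.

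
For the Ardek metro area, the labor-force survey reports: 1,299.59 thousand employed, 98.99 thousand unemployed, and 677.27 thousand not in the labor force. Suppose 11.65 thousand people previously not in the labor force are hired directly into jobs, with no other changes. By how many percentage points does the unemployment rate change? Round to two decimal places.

Initially, labor force = 1,299.59 + 98.99 = 1,398.58 thousand, so u = 98.99/1,398.58 = 7.08%.
After the change, employed and labor force both rise by 11.65; unemployed unchanged → E = 1,311.24, U = 98.99, labor force = 1,410.23 thousand.
New unemployment rate = 98.99 / 1,410.23 = 7.02%.
Change = 7.02% − 7.08% = −0.06 percentage points.

The unemployment rate changes by −0.06 percentage points.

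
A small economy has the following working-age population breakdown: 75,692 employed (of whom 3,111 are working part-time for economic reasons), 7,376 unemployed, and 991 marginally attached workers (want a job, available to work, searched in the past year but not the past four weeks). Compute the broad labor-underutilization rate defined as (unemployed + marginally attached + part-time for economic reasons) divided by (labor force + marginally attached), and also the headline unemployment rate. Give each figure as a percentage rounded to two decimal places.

Broad underutilization rate ≈ 13.65%; headline unemployment rate ≈ 8.88%.

Labor force = 75,692 + 7,376 = 83,068.
Numerator = 7,376 + 991 + 3,111 = 11,478.
Denominator = 83,068 + 991 = 84,059.
Broad rate = 11,478 / 84,059 = 13.65%.
Headline unemployment rate = 7,376 / 83,068 = 8.88%.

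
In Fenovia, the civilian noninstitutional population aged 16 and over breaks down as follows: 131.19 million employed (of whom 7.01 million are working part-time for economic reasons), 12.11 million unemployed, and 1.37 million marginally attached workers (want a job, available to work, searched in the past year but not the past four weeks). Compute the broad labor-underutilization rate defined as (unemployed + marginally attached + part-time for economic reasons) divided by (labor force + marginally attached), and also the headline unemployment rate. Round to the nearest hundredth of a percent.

Broad underutilization rate ≈ 14.16%; headline unemployment rate ≈ 8.45%.

Labor force = 131.19 + 12.11 = 143.30 million.
Numerator = 12.11 + 1.37 + 7.01 = 20.49 million.
Denominator = 143.30 + 1.37 = 144.67 million.
Broad rate = 20.49 / 144.67 = 14.16%.
Headline unemployment rate = 12.11 / 143.30 = 8.45%.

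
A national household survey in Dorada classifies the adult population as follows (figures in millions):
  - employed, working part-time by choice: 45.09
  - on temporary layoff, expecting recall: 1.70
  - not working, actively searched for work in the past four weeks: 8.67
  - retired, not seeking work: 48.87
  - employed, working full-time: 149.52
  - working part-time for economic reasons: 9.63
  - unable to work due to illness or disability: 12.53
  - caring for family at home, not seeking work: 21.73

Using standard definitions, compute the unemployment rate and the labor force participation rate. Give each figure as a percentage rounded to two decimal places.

Employed = 45.09 + 149.52 + 9.63 = 204.24 million (anyone who worked, including part-time for economic reasons, counts as employed).
Unemployed = 1.70 + 8.67 = 10.37 million (jobless and actively searching, or on temporary layoff).
Labor force = 204.24 + 10.37 = 214.61 million.
Not in labor force = 48.87 + 12.53 + 21.73 = 83.13 million (those not working and not actively searching are outside the labor force).
Civilian working-age population = 214.61 + 83.13 = 297.74 million.
Unemployment rate = 10.37 / 214.61 = 4.83%.
Labor force participation rate = 214.61 / 297.74 = 72.08%.

Unemployment rate ≈ 4.83%; labor force participation rate ≈ 72.08%.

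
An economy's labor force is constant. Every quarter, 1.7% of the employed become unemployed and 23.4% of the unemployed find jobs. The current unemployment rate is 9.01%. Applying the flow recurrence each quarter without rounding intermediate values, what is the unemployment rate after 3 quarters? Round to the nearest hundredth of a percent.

With a fixed labor force, u_{t+1} = u_t + s·(1−u_t) − f·u_t = u_t·(1−s−f) + s.
Here 1−s−f = 0.749 and s = 0.017.
u_1 = 0.090100 × 0.749 + 0.017 = 0.084485.
u_2 = 0.084485 × 0.749 + 0.017 = 0.080279.
u_3 = 0.080279 × 0.749 + 0.017 = 0.077129.

Unemployment rate after three quarters ≈ 7.71%.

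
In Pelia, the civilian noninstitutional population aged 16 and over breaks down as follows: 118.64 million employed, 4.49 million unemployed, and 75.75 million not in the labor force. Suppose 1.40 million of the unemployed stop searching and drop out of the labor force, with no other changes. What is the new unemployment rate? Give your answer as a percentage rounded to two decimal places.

Initially, labor force = 118.64 + 4.49 = 123.13 million, so u = 4.49/123.13 = 3.65%.
After the change, unemployed and labor force both fall by 1.40 → E = 118.64, U = 3.09, labor force = 121.73 million.
New unemployment rate = 3.09 / 121.73 = 2.54%.

New unemployment rate ≈ 2.54%.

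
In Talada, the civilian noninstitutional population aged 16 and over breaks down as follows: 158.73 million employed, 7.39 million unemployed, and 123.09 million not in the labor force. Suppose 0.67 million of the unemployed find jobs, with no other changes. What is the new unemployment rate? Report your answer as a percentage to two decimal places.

New unemployment rate ≈ 4.05%.

Initially, labor force = 158.73 + 7.39 = 166.12 million, so u = 7.39/166.12 = 4.45%.
After the change, unemployed falls and employed rises by 0.67; labor force unchanged → E = 159.40, U = 6.72, labor force = 166.12 million.
New unemployment rate = 6.72 / 166.12 = 4.05%.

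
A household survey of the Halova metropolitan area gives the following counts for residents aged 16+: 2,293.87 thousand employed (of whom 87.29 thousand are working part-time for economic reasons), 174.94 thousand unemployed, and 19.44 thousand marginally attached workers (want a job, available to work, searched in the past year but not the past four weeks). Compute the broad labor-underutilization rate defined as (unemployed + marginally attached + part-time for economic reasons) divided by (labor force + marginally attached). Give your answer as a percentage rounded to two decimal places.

Labor force = 2,293.87 + 174.94 = 2,468.81 thousand.
Numerator = 174.94 + 19.44 + 87.29 = 281.67 thousand.
Denominator = 2,468.81 + 19.44 = 2,488.25 thousand.
Broad rate = 281.67 / 2,488.25 = 11.32%.

Broad underutilization rate ≈ 11.32%.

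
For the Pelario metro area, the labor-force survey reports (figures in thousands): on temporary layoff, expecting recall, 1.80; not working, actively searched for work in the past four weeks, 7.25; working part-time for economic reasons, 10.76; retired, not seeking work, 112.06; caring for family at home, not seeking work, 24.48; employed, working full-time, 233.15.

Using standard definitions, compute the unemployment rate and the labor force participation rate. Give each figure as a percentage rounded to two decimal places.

Employed = 10.76 + 233.15 = 243.91 thousand (anyone who worked, including part-time for economic reasons, counts as employed).
Unemployed = 1.80 + 7.25 = 9.05 thousand (jobless and actively searching, or on temporary layoff).
Labor force = 243.91 + 9.05 = 252.96 thousand.
Not in labor force = 112.06 + 24.48 = 136.54 thousand (those not working and not actively searching are outside the labor force).
Civilian working-age population = 252.96 + 136.54 = 389.50 thousand.
Unemployment rate = 9.05 / 252.96 = 3.58%.
Labor force participation rate = 252.96 / 389.50 = 64.94%.

Unemployment rate ≈ 3.58%; labor force participation rate ≈ 64.94%.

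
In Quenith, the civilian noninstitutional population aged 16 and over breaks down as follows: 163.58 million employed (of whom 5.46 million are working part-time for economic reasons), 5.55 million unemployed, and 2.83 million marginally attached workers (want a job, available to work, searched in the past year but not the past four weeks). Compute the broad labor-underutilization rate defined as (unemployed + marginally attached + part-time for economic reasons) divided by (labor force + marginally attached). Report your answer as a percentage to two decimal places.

Broad underutilization rate ≈ 8.05%.

Labor force = 163.58 + 5.55 = 169.13 million.
Numerator = 5.55 + 2.83 + 5.46 = 13.84 million.
Denominator = 169.13 + 2.83 = 171.96 million.
Broad rate = 13.84 / 171.96 = 8.05%.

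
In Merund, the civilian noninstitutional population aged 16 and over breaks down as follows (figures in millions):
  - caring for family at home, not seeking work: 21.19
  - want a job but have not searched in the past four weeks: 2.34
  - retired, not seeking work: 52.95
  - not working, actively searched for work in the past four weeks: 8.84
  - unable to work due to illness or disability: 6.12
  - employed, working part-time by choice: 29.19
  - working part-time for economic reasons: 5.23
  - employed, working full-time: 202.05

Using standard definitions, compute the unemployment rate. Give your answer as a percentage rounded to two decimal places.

Employed = 29.19 + 5.23 + 202.05 = 236.47 million (anyone who worked, including part-time for economic reasons, counts as employed).
Unemployed = 8.84 million.
Labor force = 236.47 + 8.84 = 245.31 million.
Unemployment rate = 8.84 / 245.31 = 3.60%.

Unemployment rate ≈ 3.60%.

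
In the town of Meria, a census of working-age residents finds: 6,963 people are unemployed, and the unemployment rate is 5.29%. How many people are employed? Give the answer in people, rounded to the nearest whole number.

About 124,663 are employed.

Labor force = U / u = 6,963 / 0.0529 ≈ 131,626.
Employed = labor force − unemployed = 131,626 − 6,963 = 124,663.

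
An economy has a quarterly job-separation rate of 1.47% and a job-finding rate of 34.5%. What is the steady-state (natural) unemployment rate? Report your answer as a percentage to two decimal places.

Steady-state unemployment rate ≈ 4.09%.

At steady state the flows balance: s·E = f·U, so U/(E+U) = s/(s+f).
u* = 1.47 / (1.47 + 34.5) = 1.47 / 35.97 = 4.09%.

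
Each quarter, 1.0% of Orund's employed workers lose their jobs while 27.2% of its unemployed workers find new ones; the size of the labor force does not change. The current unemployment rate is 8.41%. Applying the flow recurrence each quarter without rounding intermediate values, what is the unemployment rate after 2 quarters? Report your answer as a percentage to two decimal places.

With a fixed labor force, u_{t+1} = u_t + s·(1−u_t) − f·u_t = u_t·(1−s−f) + s.
Here 1−s−f = 0.718 and s = 0.010.
u_1 = 0.084100 × 0.718 + 0.010 = 0.070384.
u_2 = 0.070384 × 0.718 + 0.010 = 0.060536.

Unemployment rate after two quarters ≈ 6.05%.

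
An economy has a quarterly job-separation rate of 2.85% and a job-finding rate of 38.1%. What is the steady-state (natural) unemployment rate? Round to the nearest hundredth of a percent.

Steady-state unemployment rate ≈ 6.96%.

At steady state the flows balance: s·E = f·U, so U/(E+U) = s/(s+f).
u* = 2.85 / (2.85 + 38.1) = 2.85 / 40.95 = 6.96%.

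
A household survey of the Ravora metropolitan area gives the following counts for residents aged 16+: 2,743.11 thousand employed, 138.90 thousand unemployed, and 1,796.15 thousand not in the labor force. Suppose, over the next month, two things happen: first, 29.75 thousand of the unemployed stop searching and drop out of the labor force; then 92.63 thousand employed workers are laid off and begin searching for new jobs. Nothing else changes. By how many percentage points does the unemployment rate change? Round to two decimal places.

The unemployment rate changes by +2.25 percentage points.

Initially, labor force = 2,743.11 + 138.90 = 2,882.01 thousand, so u = 138.90/2,882.01 = 4.82%.
After the first change, unemployed and labor force both fall by 29.75 → E = 2,743.11, U = 109.15, labor force = 2,852.26 thousand.
After the second change, employed falls and unemployed rises by 92.63; labor force unchanged → E = 2,650.48, U = 201.78, labor force = 2,852.26 thousand.
New unemployment rate = 201.78 / 2,852.26 = 7.07%.
Change = 7.07% − 4.82% = +2.25 percentage points.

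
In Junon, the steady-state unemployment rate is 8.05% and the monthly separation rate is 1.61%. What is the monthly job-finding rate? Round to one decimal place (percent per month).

Job-finding rate ≈ 18.4% per month.

From u* = s/(s+f): f = s·(1−u)/u.
f = 1.61 × (1 − 0.0805) / 0.0805 = 1.4804 / 0.0805 ≈ 18.4% per month.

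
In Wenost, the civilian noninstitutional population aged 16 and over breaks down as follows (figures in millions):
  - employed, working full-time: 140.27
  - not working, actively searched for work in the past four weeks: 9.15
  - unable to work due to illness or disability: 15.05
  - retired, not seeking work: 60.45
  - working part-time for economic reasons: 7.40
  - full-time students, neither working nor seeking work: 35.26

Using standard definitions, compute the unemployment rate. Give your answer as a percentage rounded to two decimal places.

Employed = 140.27 + 7.40 = 147.67 million (anyone who worked, including part-time for economic reasons, counts as employed).
Unemployed = 9.15 million.
Labor force = 147.67 + 9.15 = 156.82 million.
Unemployment rate = 9.15 / 156.82 = 5.83%.

Unemployment rate ≈ 5.83%.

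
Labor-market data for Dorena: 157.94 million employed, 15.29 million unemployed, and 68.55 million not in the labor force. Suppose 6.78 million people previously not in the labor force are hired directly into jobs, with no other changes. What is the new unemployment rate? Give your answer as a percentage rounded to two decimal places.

Initially, labor force = 157.94 + 15.29 = 173.23 million, so u = 15.29/173.23 = 8.83%.
After the change, employed and labor force both rise by 6.78; unemployed unchanged → E = 164.72, U = 15.29, labor force = 180.01 million.
New unemployment rate = 15.29 / 180.01 = 8.49%.

New unemployment rate ≈ 8.49%.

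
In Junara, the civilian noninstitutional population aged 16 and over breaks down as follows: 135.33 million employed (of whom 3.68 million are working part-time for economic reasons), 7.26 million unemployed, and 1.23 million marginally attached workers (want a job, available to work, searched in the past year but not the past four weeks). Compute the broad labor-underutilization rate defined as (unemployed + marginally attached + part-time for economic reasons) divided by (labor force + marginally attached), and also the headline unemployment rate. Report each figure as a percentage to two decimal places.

Broad underutilization rate ≈ 8.46%; headline unemployment rate ≈ 5.09%.

Labor force = 135.33 + 7.26 = 142.59 million.
Numerator = 7.26 + 1.23 + 3.68 = 12.17 million.
Denominator = 142.59 + 1.23 = 143.82 million.
Broad rate = 12.17 / 143.82 = 8.46%.
Headline unemployment rate = 7.26 / 142.59 = 5.09%.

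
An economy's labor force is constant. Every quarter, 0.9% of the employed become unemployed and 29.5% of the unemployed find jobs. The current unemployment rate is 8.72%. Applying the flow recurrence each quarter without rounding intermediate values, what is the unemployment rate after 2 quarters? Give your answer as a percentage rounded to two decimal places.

With a fixed labor force, u_{t+1} = u_t + s·(1−u_t) − f·u_t = u_t·(1−s−f) + s.
Here 1−s−f = 0.696 and s = 0.009.
u_1 = 0.087200 × 0.696 + 0.009 = 0.069691.
u_2 = 0.069691 × 0.696 + 0.009 = 0.057505.

Unemployment rate after two quarters ≈ 5.75%.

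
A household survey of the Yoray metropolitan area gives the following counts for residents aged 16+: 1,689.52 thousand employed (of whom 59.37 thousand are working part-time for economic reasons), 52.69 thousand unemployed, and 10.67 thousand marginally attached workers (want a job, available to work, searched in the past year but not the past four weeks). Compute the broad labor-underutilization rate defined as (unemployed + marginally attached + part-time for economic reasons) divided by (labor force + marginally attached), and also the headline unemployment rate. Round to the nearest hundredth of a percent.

Labor force = 1,689.52 + 52.69 = 1,742.21 thousand.
Numerator = 52.69 + 10.67 + 59.37 = 122.73 thousand.
Denominator = 1,742.21 + 10.67 = 1,752.88 thousand.
Broad rate = 122.73 / 1,752.88 = 7.00%.
Headline unemployment rate = 52.69 / 1,742.21 = 3.02%.

Broad underutilization rate ≈ 7.00%; headline unemployment rate ≈ 3.02%.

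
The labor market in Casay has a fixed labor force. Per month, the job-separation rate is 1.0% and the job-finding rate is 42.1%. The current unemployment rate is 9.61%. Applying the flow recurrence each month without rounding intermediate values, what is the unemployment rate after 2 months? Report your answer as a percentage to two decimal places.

With a fixed labor force, u_{t+1} = u_t + s·(1−u_t) − f·u_t = u_t·(1−s−f) + s.
Here 1−s−f = 0.569 and s = 0.010.
u_1 = 0.096100 × 0.569 + 0.010 = 0.064681.
u_2 = 0.064681 × 0.569 + 0.010 = 0.046803.

Unemployment rate after two months ≈ 4.68%.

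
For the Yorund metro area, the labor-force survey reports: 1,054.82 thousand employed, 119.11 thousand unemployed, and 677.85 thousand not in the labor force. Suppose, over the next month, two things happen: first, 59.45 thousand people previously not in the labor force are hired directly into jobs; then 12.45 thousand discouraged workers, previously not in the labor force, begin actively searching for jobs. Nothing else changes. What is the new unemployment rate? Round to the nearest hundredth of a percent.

Initially, labor force = 1,054.82 + 119.11 = 1,173.93 thousand, so u = 119.11/1,173.93 = 10.15%.
After the first change, employed and labor force both rise by 59.45; unemployed unchanged → E = 1,114.27, U = 119.11, labor force = 1,233.38 thousand.
After the second change, unemployed and labor force both rise by 12.45 → E = 1,114.27, U = 131.56, labor force = 1,245.83 thousand.
New unemployment rate = 131.56 / 1,245.83 = 10.56%.

New unemployment rate ≈ 10.56%.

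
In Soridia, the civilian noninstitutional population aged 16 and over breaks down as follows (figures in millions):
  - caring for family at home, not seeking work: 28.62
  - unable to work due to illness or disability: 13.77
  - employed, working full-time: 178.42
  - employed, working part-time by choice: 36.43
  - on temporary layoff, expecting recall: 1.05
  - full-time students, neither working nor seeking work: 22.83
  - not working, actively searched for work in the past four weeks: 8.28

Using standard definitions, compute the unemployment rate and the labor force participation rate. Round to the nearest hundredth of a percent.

Employed = 178.42 + 36.43 = 214.85 million.
Unemployed = 1.05 + 8.28 = 9.33 million (jobless and actively searching, or on temporary layoff).
Labor force = 214.85 + 9.33 = 224.18 million.
Not in labor force = 28.62 + 13.77 + 22.83 = 65.22 million (those not working and not actively searching are outside the labor force).
Civilian working-age population = 224.18 + 65.22 = 289.40 million.
Unemployment rate = 9.33 / 224.18 = 4.16%.
Labor force participation rate = 224.18 / 289.40 = 77.46%.

Unemployment rate ≈ 4.16%; labor force participation rate ≈ 77.46%.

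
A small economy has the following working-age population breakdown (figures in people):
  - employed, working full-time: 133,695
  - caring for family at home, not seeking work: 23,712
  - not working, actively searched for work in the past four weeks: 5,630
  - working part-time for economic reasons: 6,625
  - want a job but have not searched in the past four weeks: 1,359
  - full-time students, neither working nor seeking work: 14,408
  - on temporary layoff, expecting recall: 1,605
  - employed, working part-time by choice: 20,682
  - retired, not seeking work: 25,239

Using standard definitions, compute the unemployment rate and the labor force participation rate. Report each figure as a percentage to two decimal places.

Unemployment rate ≈ 4.30%; labor force participation rate ≈ 72.22%.

Employed = 133,695 + 6,625 + 20,682 = 161,002 (anyone who worked, including part-time for economic reasons, counts as employed).
Unemployed = 5,630 + 1,605 = 7,235 (jobless and actively searching, or on temporary layoff).
Labor force = 161,002 + 7,235 = 168,237.
Not in labor force = 23,712 + 1,359 + 14,408 + 25,239 = 64,718 (those not working and not actively searching are outside the labor force — including those who want a job but have given up searching).
Civilian working-age population = 168,237 + 64,718 = 232,955.
Unemployment rate = 7,235 / 168,237 = 4.30%.
Labor force participation rate = 168,237 / 232,955 = 72.22%.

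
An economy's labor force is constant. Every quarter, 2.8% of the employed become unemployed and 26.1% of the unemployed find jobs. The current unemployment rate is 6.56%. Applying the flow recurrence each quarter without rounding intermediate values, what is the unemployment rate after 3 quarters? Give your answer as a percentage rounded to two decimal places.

With a fixed labor force, u_{t+1} = u_t + s·(1−u_t) − f·u_t = u_t·(1−s−f) + s.
Here 1−s−f = 0.711 and s = 0.028.
u_1 = 0.065600 × 0.711 + 0.028 = 0.074642.
u_2 = 0.074642 × 0.711 + 0.028 = 0.081070.
u_3 = 0.081070 × 0.711 + 0.028 = 0.085641.

Unemployment rate after three quarters ≈ 8.56%.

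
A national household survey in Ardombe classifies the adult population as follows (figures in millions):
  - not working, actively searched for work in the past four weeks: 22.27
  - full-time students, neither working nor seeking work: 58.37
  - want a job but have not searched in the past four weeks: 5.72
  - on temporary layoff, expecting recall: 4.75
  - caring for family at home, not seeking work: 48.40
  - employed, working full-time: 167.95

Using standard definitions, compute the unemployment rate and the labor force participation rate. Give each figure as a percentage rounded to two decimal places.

Employed = 167.95 million.
Unemployed = 22.27 + 4.75 = 27.02 million (jobless and actively searching, or on temporary layoff).
Labor force = 167.95 + 27.02 = 194.97 million.
Not in labor force = 58.37 + 5.72 + 48.40 = 112.49 million (those not working and not actively searching are outside the labor force — including those who want a job but have given up searching).
Civilian working-age population = 194.97 + 112.49 = 307.46 million.
Unemployment rate = 27.02 / 194.97 = 13.86%.
Labor force participation rate = 194.97 / 307.46 = 63.41%.

Unemployment rate ≈ 13.86%; labor force participation rate ≈ 63.41%.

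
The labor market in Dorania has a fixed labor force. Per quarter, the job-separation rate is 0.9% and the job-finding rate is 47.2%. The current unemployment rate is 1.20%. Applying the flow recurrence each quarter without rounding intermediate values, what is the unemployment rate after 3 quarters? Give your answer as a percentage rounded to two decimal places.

Unemployment rate after three quarters ≈ 1.78%.

With a fixed labor force, u_{t+1} = u_t + s·(1−u_t) − f·u_t = u_t·(1−s−f) + s.
Here 1−s−f = 0.519 and s = 0.009.
u_1 = 0.012000 × 0.519 + 0.009 = 0.015228.
u_2 = 0.015228 × 0.519 + 0.009 = 0.016903.
u_3 = 0.016903 × 0.519 + 0.009 = 0.017773.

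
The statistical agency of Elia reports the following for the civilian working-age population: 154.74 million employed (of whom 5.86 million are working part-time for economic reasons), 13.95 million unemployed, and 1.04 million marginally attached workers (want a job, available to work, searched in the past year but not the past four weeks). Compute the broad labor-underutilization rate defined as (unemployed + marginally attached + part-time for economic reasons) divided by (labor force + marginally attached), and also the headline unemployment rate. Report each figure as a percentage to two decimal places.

Labor force = 154.74 + 13.95 = 168.69 million.
Numerator = 13.95 + 1.04 + 5.86 = 20.85 million.
Denominator = 168.69 + 1.04 = 169.73 million.
Broad rate = 20.85 / 169.73 = 12.28%.
Headline unemployment rate = 13.95 / 168.69 = 8.27%.

Broad underutilization rate ≈ 12.28%; headline unemployment rate ≈ 8.27%.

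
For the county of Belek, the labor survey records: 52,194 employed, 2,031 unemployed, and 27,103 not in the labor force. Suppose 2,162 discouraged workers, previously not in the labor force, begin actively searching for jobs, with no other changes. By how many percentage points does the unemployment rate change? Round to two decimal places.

Initially, labor force = 52,194 + 2,031 = 54,225, so u = 2,031/54,225 = 3.75%.
After the change, unemployed and labor force both rise by 2,162 → E = 52,194, U = 4,193, labor force = 56,387.
New unemployment rate = 4,193 / 56,387 = 7.44%.
Change = 7.44% − 3.75% = +3.69 percentage points.

The unemployment rate changes by +3.69 percentage points.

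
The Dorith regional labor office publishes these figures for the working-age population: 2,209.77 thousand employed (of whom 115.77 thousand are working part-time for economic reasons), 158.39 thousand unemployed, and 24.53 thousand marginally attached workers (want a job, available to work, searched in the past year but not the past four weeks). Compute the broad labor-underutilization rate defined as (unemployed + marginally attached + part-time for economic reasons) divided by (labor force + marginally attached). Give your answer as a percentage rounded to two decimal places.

Labor force = 2,209.77 + 158.39 = 2,368.16 thousand.
Numerator = 158.39 + 24.53 + 115.77 = 298.69 thousand.
Denominator = 2,368.16 + 24.53 = 2,392.69 thousand.
Broad rate = 298.69 / 2,392.69 = 12.48%.

Broad underutilization rate ≈ 12.48%.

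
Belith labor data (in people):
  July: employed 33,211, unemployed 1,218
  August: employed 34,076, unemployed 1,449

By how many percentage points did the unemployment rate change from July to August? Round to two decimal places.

July: labor force = 33,211 + 1,218 = 34,429; u = 1,218/34,429 = 3.54%.
August: labor force = 34,076 + 1,449 = 35,525; u = 1,449/35,525 = 4.08%.
Change = 4.08% − 3.54% = +0.54 pp.

The unemployment rate changed by +0.54 percentage points.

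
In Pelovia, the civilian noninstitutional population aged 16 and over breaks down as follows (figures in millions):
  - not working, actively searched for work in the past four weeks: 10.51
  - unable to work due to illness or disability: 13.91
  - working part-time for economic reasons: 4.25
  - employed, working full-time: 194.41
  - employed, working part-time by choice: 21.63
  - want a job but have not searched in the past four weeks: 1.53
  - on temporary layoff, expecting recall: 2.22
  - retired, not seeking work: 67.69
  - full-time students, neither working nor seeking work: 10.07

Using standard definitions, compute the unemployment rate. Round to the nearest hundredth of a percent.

Employed = 4.25 + 194.41 + 21.63 = 220.29 million (anyone who worked, including part-time for economic reasons, counts as employed).
Unemployed = 10.51 + 2.22 = 12.73 million (jobless and actively searching, or on temporary layoff).
Labor force = 220.29 + 12.73 = 233.02 million.
Unemployment rate = 12.73 / 233.02 = 5.46%.

Unemployment rate ≈ 5.46%.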